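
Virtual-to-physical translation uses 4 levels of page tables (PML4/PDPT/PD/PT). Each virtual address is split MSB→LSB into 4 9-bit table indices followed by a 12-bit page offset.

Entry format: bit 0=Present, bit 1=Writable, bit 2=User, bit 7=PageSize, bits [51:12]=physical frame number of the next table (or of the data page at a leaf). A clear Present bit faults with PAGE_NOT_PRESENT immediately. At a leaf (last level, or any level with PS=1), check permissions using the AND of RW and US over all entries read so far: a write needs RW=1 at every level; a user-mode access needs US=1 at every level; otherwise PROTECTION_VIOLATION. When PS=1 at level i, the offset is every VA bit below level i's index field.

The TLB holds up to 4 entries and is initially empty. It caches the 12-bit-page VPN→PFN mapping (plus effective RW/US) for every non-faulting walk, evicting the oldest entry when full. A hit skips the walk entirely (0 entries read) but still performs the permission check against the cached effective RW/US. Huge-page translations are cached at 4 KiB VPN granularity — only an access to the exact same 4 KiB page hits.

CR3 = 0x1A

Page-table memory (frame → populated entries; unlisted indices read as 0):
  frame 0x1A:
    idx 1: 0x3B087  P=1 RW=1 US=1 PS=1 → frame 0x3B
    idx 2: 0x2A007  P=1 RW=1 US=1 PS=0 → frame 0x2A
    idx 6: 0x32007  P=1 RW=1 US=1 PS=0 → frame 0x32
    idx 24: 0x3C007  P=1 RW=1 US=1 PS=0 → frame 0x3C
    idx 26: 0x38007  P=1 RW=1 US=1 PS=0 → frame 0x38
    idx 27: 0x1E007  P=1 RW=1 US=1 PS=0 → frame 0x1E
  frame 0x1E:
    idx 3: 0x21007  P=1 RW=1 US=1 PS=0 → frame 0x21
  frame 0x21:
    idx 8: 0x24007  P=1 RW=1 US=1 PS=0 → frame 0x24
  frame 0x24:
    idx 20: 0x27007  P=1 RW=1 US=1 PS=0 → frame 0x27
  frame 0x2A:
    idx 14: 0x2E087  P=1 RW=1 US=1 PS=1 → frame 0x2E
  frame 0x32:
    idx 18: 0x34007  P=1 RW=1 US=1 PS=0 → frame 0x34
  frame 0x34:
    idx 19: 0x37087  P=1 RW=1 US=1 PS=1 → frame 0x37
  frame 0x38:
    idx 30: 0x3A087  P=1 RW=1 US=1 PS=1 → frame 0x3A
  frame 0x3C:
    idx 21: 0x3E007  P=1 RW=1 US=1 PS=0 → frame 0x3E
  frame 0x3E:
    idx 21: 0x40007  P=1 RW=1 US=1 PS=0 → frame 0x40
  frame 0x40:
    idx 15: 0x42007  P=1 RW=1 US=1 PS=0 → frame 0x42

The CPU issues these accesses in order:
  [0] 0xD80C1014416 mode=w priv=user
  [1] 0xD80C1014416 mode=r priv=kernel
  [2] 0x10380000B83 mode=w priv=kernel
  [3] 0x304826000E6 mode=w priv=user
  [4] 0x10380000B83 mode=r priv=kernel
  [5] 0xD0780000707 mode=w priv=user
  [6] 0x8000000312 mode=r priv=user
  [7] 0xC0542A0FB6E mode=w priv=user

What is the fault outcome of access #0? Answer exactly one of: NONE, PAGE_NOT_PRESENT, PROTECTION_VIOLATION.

Per-access translation:
#0 VA=0xD80C1014416 (w,user):
  L0: frame=0x1A idx=27 entry=0x1E007 [P=1 RW=1 US=1 PS=0]
  L1: frame=0x1E idx=3 entry=0x21007 [P=1 RW=1 US=1 PS=0]
  L2: frame=0x21 idx=8 entry=0x24007 [P=1 RW=1 US=1 PS=0]
  L3: frame=0x24 idx=20 entry=0x27007 [P=1 RW=1 US=1 PS=0]
  → PA=0x27416  (4 entries read)
#1 VA=0xD80C1014416 (r,kernel):
  TLB hit vpn=0xD80C1014 → PA=0x27416
#2 VA=0x10380000B83 (w,kernel):
  L0: frame=0x1A idx=2 entry=0x2A007 [P=1 RW=1 US=1 PS=0]
  L1: frame=0x2A idx=14 entry=0x2E087 [P=1 RW=1 US=1 PS=1]
  → PA=0x2EB83 (huge @L1)  (2 entries read)
#3 VA=0x304826000E6 (w,user):
  L0: frame=0x1A idx=6 entry=0x32007 [P=1 RW=1 US=1 PS=0]
  L1: frame=0x32 idx=18 entry=0x34007 [P=1 RW=1 US=1 PS=0]
  L2: frame=0x34 idx=19 entry=0x37087 [P=1 RW=1 US=1 PS=1]
  → PA=0x370E6 (huge @L2)  (3 entries read)
#4 VA=0x10380000B83 (r,kernel):
  TLB hit vpn=0x10380000 → PA=0x2EB83
#5 VA=0xD0780000707 (w,user):
  L0: frame=0x1A idx=26 entry=0x38007 [P=1 RW=1 US=1 PS=0]
  L1: frame=0x38 idx=30 entry=0x3A087 [P=1 RW=1 US=1 PS=1]
  → PA=0x3A707 (huge @L1)  (2 entries read)
#6 VA=0x8000000312 (r,user):
  L0: frame=0x1A idx=1 entry=0x3B087 [P=1 RW=1 US=1 PS=1]
  → PA=0x3B312 (huge @L0)  (1 entries read)
#7 VA=0xC0542A0FB6E (w,user):
  L0: frame=0x1A idx=24 entry=0x3C007 [P=1 RW=1 US=1 PS=0]
  L1: frame=0x3C idx=21 entry=0x3E007 [P=1 RW=1 US=1 PS=0]
  L2: frame=0x3E idx=21 entry=0x40007 [P=1 RW=1 US=1 PS=0]
  L3: frame=0x40 idx=15 entry=0x42007 [P=1 RW=1 US=1 PS=0]
  → PA=0x42B6E  (4 entries read)

Access #0 fault: NONE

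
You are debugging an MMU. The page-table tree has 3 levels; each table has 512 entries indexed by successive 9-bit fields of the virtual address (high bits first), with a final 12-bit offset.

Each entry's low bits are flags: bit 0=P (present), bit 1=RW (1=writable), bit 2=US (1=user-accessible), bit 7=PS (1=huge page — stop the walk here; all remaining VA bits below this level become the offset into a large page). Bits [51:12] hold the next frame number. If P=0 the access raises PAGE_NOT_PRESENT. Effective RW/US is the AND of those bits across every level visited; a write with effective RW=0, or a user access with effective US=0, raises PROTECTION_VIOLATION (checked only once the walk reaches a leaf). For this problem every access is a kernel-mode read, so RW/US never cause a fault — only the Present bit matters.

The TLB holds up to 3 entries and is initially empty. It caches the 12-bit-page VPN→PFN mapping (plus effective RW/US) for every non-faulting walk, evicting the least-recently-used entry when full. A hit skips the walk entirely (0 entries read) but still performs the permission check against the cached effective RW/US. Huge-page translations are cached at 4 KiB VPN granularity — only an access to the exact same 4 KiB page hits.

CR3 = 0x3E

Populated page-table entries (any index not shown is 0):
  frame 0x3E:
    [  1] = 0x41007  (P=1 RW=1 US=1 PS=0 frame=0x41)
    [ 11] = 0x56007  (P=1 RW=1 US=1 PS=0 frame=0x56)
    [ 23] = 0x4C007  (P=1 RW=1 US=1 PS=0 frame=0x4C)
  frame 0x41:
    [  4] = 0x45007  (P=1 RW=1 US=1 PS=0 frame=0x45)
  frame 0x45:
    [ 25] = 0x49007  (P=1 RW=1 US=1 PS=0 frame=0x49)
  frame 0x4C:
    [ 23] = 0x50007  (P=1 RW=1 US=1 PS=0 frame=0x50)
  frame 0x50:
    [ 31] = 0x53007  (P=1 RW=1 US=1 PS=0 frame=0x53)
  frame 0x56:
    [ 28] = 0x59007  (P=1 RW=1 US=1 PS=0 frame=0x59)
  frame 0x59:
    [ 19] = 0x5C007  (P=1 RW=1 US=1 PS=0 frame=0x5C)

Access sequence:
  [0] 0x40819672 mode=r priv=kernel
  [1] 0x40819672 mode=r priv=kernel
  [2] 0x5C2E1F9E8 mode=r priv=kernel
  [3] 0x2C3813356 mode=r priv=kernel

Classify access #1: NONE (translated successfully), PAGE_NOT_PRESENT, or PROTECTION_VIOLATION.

Walk each access:
#0 VA=0x40819672 (r,kernel):
  [0] read 0x3E idx=1: raw=0x41007 flags P=1 W=1 U=1 S=0
  [1] read 0x41 idx=4: raw=0x45007 flags P=1 W=1 U=1 S=0
  [2] read 0x45 idx=25: raw=0x49007 flags P=1 W=1 U=1 S=0
  ⇒ phys 0x49672  [3 reads]
#1 VA=0x40819672 (r,kernel):
  TLB hit vpn=0x40819 → PA=0x49672
#2 VA=0x5C2E1F9E8 (r,kernel):
  [0] read 0x3E idx=23: raw=0x4C007 flags P=1 W=1 U=1 S=0
  [1] read 0x4C idx=23: raw=0x50007 flags P=1 W=1 U=1 S=0
  [2] read 0x50 idx=31: raw=0x53007 flags P=1 W=1 U=1 S=0
  ⇒ phys 0x539E8  [3 reads]
#3 VA=0x2C3813356 (r,kernel):
  [0] read 0x3E idx=11: raw=0x56007 flags P=1 W=1 U=1 S=0
  [1] read 0x56 idx=28: raw=0x59007 flags P=1 W=1 U=1 S=0
  [2] read 0x59 idx=19: raw=0x5C007 flags P=1 W=1 U=1 S=0
  ⇒ phys 0x5C356  [3 reads]

Access #1 fault: NONE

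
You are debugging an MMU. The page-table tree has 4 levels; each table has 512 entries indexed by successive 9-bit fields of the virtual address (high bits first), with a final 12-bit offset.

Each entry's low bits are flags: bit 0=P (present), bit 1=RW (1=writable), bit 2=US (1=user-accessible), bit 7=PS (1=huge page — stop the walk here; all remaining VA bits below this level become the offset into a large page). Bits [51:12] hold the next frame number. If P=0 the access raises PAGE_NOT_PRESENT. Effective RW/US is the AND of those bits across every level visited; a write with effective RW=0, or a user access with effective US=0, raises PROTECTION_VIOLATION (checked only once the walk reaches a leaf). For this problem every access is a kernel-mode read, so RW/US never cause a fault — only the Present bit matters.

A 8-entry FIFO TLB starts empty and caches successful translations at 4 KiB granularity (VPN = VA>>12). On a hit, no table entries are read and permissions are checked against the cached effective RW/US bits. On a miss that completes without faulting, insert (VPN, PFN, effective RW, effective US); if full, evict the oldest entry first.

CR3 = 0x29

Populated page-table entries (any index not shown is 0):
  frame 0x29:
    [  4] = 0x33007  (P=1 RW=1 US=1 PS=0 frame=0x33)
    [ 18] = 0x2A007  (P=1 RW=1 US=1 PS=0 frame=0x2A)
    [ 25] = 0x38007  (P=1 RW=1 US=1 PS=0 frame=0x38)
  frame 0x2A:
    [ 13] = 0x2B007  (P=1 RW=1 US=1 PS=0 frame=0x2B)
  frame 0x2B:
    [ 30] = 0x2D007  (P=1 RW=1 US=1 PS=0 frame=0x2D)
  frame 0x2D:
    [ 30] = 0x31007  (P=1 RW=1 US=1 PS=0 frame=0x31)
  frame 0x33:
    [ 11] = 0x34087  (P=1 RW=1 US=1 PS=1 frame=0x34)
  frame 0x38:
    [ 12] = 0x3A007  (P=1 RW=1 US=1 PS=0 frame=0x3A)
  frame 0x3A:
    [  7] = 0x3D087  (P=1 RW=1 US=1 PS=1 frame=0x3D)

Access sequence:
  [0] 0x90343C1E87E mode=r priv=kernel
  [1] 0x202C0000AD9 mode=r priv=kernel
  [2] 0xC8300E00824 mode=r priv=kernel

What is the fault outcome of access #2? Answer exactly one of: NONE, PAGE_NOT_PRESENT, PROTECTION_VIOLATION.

Walk each access:
#0 VA=0x90343C1E87E (r,kernel):
  L0: frame=0x29 idx=18 entry=0x2A007 [P=1 RW=1 US=1 PS=0]
  L1: frame=0x2A idx=13 entry=0x2B007 [P=1 RW=1 US=1 PS=0]
  L2: frame=0x2B idx=30 entry=0x2D007 [P=1 RW=1 US=1 PS=0]
  L3: frame=0x2D idx=30 entry=0x31007 [P=1 RW=1 US=1 PS=0]
  ✓ 0x3187E  — 4 lookups
#1 VA=0x202C0000AD9 (r,kernel):
  L0: frame=0x29 idx=4 entry=0x33007 [P=1 RW=1 US=1 PS=0]
  L1: frame=0x33 idx=11 entry=0x34087 [P=1 RW=1 US=1 PS=1]
  ✓ 0x34AD9 (huge @L1)  — 2 lookups
#2 VA=0xC8300E00824 (r,kernel):
  L0: frame=0x29 idx=25 entry=0x38007 [P=1 RW=1 US=1 PS=0]
  L1: frame=0x38 idx=12 entry=0x3A007 [P=1 RW=1 US=1 PS=0]
  L2: frame=0x3A idx=7 entry=0x3D087 [P=1 RW=1 US=1 PS=1]
  ✓ 0x3D824 (huge @L2)  — 3 lookups

Access #2 fault: NONE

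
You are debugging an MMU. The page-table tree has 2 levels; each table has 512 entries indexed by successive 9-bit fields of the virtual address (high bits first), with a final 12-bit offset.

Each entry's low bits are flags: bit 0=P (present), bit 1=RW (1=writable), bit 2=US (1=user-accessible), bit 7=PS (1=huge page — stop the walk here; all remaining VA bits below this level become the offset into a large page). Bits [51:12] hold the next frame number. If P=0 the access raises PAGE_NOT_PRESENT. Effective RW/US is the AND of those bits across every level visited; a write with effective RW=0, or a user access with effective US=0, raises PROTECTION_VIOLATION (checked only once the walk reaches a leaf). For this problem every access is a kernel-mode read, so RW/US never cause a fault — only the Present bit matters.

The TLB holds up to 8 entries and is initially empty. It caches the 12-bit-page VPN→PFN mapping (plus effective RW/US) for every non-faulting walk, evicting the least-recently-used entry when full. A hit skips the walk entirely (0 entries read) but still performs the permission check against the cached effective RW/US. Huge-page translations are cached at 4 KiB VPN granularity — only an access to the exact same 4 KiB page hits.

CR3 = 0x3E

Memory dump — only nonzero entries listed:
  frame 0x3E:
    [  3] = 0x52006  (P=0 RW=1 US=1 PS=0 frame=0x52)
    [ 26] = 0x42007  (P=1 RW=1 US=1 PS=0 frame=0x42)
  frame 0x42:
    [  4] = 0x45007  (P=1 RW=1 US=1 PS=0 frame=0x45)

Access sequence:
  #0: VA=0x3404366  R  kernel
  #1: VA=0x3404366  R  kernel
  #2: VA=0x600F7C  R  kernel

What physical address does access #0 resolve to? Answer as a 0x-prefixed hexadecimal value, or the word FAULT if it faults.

Walk each access:
#0 VA=0x3404366 (r,kernel):
  L0 @0x3E[26] → 0x42007  P=1,RW=1,US=1,PS=0
  L1 @0x42[4] → 0x45007  P=1,RW=1,US=1,PS=0
  ⇒ phys 0x45366  [2 reads]
#1 VA=0x3404366 (r,kernel):
  TLB hit vpn=0x3404 → PA=0x45366
#2 VA=0x600F7C (r,kernel):
  L0 @0x3E[3] → 0x52006  P=0,RW=1,US=1,PS=0
  ✗ PAGE_NOT_PRESENT  [1 reads]

Access #0 PA: 0x45366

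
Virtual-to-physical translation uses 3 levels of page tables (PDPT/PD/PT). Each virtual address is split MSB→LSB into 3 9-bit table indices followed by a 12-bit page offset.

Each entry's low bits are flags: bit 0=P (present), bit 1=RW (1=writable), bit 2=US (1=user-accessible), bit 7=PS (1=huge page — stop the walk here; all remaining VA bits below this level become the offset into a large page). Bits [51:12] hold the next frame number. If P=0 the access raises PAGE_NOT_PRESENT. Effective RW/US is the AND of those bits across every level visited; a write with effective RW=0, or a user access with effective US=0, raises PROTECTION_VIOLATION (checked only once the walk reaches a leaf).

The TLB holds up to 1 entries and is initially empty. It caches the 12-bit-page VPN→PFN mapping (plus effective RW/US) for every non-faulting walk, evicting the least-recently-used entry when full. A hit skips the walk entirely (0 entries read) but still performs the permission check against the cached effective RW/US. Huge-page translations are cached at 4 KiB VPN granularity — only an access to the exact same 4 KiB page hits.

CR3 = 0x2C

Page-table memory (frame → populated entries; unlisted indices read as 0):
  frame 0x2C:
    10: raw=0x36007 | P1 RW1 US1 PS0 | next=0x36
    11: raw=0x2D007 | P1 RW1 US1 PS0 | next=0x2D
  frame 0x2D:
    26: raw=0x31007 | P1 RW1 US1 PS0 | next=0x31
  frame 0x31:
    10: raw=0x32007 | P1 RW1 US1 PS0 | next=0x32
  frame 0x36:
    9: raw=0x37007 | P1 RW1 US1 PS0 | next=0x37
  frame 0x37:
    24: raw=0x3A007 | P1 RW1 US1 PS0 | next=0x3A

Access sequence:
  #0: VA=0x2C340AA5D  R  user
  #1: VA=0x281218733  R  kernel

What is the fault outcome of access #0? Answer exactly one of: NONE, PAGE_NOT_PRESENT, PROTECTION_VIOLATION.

Per-access translation:
#0 VA=0x2C340AA5D (r,user):
  lvl0: tbl 0x2C, slot 11 ⇒ 0x2D007 (P1/RW1/US1/PS0)
  lvl1: tbl 0x2D, slot 26 ⇒ 0x31007 (P1/RW1/US1/PS0)
  lvl2: tbl 0x31, slot 10 ⇒ 0x32007 (P1/RW1/US1/PS0)
  ⇒ phys 0x32A5D  [3 reads]
#1 VA=0x281218733 (r,kernel):
  lvl0: tbl 0x2C, slot 10 ⇒ 0x36007 (P1/RW1/US1/PS0)
  lvl1: tbl 0x36, slot 9 ⇒ 0x37007 (P1/RW1/US1/PS0)
  lvl2: tbl 0x37, slot 24 ⇒ 0x3A007 (P1/RW1/US1/PS0)
  ⇒ phys 0x3A733  [3 reads]

Access #0 fault: NONE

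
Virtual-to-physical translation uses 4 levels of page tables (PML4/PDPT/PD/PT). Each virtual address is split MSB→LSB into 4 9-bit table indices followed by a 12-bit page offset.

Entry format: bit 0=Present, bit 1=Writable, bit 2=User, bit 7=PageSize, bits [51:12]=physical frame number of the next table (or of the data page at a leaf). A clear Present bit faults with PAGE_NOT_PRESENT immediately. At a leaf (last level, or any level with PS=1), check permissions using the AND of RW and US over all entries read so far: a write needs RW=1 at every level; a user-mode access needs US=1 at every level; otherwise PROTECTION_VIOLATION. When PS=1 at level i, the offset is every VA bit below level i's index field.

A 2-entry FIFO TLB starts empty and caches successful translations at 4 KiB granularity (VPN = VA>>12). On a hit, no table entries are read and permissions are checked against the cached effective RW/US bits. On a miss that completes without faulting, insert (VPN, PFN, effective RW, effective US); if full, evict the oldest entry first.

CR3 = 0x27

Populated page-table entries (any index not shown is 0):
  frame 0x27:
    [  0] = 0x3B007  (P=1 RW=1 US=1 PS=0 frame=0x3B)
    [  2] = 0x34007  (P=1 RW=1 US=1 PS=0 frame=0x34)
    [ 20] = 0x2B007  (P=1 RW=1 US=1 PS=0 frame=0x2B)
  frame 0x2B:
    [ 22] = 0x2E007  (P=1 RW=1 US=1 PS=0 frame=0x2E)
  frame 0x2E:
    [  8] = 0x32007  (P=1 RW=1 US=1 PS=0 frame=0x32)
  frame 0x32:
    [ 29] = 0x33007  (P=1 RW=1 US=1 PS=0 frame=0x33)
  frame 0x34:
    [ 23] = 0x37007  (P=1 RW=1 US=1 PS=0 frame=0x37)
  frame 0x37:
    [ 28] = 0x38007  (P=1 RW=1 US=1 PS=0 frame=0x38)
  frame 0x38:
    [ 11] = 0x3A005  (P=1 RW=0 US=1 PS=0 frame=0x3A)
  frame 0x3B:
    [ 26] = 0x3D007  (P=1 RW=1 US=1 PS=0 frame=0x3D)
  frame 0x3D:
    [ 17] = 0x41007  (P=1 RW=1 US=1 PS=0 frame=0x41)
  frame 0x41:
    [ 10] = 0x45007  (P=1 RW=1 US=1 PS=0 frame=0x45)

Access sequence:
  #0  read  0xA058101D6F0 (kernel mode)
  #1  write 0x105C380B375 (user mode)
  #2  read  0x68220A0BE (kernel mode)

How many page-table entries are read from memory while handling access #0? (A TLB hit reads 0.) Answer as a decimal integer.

Trace:
#0 VA=0xA058101D6F0 (r,kernel):
  L0: frame=0x27 idx=20 entry=0x2B007 [P=1 RW=1 US=1 PS=0]
  L1: frame=0x2B idx=22 entry=0x2E007 [P=1 RW=1 US=1 PS=0]
  L2: frame=0x2E idx=8 entry=0x32007 [P=1 RW=1 US=1 PS=0]
  L3: frame=0x32 idx=29 entry=0x33007 [P=1 RW=1 US=1 PS=0]
  → PA=0x336F0  (4 entries read)
#1 VA=0x105C380B375 (w,user):
  L0: frame=0x27 idx=2 entry=0x34007 [P=1 RW=1 US=1 PS=0]
  L1: frame=0x34 idx=23 entry=0x37007 [P=1 RW=1 US=1 PS=0]
  L2: frame=0x37 idx=28 entry=0x38007 [P=1 RW=1 US=1 PS=0]
  L3: frame=0x38 idx=11 entry=0x3A005 [P=1 RW=0 US=1 PS=0]
  ✗ PROTECTION_VIOLATION  [4 reads]
#2 VA=0x68220A0BE (r,kernel):
  L0: frame=0x27 idx=0 entry=0x3B007 [P=1 RW=1 US=1 PS=0]
  L1: frame=0x3B idx=26 entry=0x3D007 [P=1 RW=1 US=1 PS=0]
  L2: frame=0x3D idx=17 entry=0x41007 [P=1 RW=1 US=1 PS=0]
  L3: frame=0x41 idx=10 entry=0x45007 [P=1 RW=1 US=1 PS=0]
  → PA=0x450BE  (4 entries read)

Entries read for #0: 4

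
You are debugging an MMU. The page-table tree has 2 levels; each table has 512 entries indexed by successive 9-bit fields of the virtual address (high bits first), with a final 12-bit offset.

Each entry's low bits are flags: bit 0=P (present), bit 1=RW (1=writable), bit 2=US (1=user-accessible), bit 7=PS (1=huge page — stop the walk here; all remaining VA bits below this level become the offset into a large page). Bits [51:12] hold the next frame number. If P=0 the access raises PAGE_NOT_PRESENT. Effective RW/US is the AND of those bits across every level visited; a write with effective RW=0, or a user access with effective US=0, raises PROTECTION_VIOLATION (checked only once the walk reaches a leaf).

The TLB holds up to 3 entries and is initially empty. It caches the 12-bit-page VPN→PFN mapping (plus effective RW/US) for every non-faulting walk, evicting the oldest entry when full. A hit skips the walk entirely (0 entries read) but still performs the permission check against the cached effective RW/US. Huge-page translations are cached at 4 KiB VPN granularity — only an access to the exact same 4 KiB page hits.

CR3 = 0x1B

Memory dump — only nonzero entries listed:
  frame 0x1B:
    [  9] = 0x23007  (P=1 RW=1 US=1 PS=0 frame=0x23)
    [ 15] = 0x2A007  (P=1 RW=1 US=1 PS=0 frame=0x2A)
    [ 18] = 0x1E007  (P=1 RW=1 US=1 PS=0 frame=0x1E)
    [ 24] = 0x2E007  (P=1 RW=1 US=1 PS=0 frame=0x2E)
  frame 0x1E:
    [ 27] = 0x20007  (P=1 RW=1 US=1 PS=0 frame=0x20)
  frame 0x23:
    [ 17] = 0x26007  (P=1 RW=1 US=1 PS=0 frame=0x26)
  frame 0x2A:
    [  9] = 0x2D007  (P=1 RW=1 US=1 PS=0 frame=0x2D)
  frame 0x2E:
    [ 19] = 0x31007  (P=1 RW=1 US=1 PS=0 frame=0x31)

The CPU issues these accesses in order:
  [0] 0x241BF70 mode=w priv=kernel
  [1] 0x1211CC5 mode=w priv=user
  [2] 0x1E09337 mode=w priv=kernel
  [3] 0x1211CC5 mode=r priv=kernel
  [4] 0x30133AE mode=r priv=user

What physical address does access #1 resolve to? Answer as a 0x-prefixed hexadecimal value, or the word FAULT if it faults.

Per-access translation:
#0 VA=0x241BF70 (w,kernel):
  lvl0: tbl 0x1B, slot 18 ⇒ 0x1E007 (P1/RW1/US1/PS0)
  lvl1: tbl 0x1E, slot 27 ⇒ 0x20007 (P1/RW1/US1/PS0)
  ⇒ phys 0x20F70  [2 reads]
#1 VA=0x1211CC5 (w,user):
  lvl0: tbl 0x1B, slot 9 ⇒ 0x23007 (P1/RW1/US1/PS0)
  lvl1: tbl 0x23, slot 17 ⇒ 0x26007 (P1/RW1/US1/PS0)
  ⇒ phys 0x26CC5  [2 reads]
#2 VA=0x1E09337 (w,kernel):
  lvl0: tbl 0x1B, slot 15 ⇒ 0x2A007 (P1/RW1/US1/PS0)
  lvl1: tbl 0x2A, slot 9 ⇒ 0x2D007 (P1/RW1/US1/PS0)
  ⇒ phys 0x2D337  [2 reads]
#3 VA=0x1211CC5 (r,kernel):
  TLB hit vpn=0x1211 → PA=0x26CC5
#4 VA=0x30133AE (r,user):
  lvl0: tbl 0x1B, slot 24 ⇒ 0x2E007 (P1/RW1/US1/PS0)
  lvl1: tbl 0x2E, slot 19 ⇒ 0x31007 (P1/RW1/US1/PS0)
  ⇒ phys 0x313AE  [2 reads]

Access #1 PA: 0x26CC5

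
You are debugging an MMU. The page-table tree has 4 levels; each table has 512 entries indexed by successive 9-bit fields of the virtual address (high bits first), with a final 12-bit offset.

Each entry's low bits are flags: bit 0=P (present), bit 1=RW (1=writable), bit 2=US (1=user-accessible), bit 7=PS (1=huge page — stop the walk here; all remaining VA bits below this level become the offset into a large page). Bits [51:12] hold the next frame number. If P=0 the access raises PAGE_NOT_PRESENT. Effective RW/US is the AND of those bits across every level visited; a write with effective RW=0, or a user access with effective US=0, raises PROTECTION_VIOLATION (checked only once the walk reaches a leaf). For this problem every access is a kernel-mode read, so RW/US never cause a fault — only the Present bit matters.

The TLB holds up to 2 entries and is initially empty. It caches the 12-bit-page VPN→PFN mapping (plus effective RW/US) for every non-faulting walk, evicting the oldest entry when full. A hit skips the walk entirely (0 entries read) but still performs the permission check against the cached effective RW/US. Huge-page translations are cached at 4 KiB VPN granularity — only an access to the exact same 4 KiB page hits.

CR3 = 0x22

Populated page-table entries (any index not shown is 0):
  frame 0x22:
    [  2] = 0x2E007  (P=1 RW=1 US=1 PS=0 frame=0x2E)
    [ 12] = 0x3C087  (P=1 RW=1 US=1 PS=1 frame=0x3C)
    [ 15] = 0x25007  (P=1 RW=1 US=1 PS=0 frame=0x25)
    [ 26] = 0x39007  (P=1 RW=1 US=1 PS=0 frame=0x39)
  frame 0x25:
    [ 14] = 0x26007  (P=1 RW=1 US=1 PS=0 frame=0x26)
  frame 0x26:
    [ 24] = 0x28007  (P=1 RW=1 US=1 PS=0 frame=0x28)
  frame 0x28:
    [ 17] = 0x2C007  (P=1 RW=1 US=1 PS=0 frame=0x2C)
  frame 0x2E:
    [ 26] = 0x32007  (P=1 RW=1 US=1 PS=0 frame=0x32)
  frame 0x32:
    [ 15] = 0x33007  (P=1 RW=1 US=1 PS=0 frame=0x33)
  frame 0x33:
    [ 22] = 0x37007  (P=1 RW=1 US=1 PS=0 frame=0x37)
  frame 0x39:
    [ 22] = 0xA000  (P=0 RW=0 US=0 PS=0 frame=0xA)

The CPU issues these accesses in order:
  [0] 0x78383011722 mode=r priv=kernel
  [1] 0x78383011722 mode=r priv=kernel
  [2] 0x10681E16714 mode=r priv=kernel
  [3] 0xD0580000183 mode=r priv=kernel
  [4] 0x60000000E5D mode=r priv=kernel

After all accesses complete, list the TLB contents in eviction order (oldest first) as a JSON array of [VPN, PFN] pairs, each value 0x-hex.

Per-access translation:
#0 VA=0x78383011722 (r,kernel):
  L0: frame=0x22 idx=15 entry=0x25007 [P=1 RW=1 US=1 PS=0]
  L1: frame=0x25 idx=14 entry=0x26007 [P=1 RW=1 US=1 PS=0]
  L2: frame=0x26 idx=24 entry=0x28007 [P=1 RW=1 US=1 PS=0]
  L3: frame=0x28 idx=17 entry=0x2C007 [P=1 RW=1 US=1 PS=0]
  ⇒ phys 0x2C722  [4 reads]
#1 VA=0x78383011722 (r,kernel):
  TLB hit vpn=0x78383011 → PA=0x2C722
#2 VA=0x10681E16714 (r,kernel):
  L0: frame=0x22 idx=2 entry=0x2E007 [P=1 RW=1 US=1 PS=0]
  L1: frame=0x2E idx=26 entry=0x32007 [P=1 RW=1 US=1 PS=0]
  L2: frame=0x32 idx=15 entry=0x33007 [P=1 RW=1 US=1 PS=0]
  L3: frame=0x33 idx=22 entry=0x37007 [P=1 RW=1 US=1 PS=0]
  ⇒ phys 0x37714  [4 reads]
#3 VA=0xD0580000183 (r,kernel):
  L0: frame=0x22 idx=26 entry=0x39007 [P=1 RW=1 US=1 PS=0]
  L1: frame=0x39 idx=22 entry=0xA000 [P=0 RW=0 US=0 PS=0]
  ⇒ fault: PAGE_NOT_PRESENT  — 2 lookups
#4 VA=0x60000000E5D (r,kernel):
  L0: frame=0x22 idx=12 entry=0x3C087 [P=1 RW=1 US=1 PS=1]
  ⇒ phys 0x3CE5D (huge @L0)  [1 reads]

TLB: [["0x10681E16", "0x37"], ["0x60000000", "0x3C"]]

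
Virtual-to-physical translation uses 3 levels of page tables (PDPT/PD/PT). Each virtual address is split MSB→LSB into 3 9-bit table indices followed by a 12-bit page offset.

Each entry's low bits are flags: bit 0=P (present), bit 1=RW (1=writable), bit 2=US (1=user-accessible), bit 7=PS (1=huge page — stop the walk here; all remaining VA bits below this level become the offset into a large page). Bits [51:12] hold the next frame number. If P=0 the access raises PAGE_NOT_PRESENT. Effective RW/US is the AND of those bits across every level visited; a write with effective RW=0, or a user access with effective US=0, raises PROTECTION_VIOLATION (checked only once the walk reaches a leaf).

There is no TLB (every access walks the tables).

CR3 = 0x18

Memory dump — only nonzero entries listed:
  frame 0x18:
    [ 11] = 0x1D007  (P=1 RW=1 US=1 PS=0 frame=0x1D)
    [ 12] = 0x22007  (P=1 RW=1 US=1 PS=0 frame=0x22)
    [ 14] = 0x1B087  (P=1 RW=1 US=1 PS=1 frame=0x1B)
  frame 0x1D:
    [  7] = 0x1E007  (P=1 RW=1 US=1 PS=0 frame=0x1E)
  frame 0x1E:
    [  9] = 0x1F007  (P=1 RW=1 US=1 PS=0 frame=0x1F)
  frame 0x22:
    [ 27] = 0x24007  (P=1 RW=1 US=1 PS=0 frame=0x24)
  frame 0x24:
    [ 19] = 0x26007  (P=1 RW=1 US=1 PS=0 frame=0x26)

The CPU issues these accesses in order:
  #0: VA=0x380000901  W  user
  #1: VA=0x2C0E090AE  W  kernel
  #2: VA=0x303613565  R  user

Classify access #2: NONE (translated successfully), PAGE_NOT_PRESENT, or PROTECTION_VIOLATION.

Walk each access:
#0 VA=0x380000901 (w,user):
  L0 @0x18[14] → 0x1B087  P=1,RW=1,US=1,PS=1
  ✓ 0x1B901 (huge @L0)  — 1 lookups
#1 VA=0x2C0E090AE (w,kernel):
  L0 @0x18[11] → 0x1D007  P=1,RW=1,US=1,PS=0
  L1 @0x1D[7] → 0x1E007  P=1,RW=1,US=1,PS=0
  L2 @0x1E[9] → 0x1F007  P=1,RW=1,US=1,PS=0
  ✓ 0x1F0AE  — 3 lookups
#2 VA=0x303613565 (r,user):
  L0 @0x18[12] → 0x22007  P=1,RW=1,US=1,PS=0
  L1 @0x22[27] → 0x24007  P=1,RW=1,US=1,PS=0
  L2 @0x24[19] → 0x26007  P=1,RW=1,US=1,PS=0
  ✓ 0x26565  — 3 lookups

Access #2 fault: NONE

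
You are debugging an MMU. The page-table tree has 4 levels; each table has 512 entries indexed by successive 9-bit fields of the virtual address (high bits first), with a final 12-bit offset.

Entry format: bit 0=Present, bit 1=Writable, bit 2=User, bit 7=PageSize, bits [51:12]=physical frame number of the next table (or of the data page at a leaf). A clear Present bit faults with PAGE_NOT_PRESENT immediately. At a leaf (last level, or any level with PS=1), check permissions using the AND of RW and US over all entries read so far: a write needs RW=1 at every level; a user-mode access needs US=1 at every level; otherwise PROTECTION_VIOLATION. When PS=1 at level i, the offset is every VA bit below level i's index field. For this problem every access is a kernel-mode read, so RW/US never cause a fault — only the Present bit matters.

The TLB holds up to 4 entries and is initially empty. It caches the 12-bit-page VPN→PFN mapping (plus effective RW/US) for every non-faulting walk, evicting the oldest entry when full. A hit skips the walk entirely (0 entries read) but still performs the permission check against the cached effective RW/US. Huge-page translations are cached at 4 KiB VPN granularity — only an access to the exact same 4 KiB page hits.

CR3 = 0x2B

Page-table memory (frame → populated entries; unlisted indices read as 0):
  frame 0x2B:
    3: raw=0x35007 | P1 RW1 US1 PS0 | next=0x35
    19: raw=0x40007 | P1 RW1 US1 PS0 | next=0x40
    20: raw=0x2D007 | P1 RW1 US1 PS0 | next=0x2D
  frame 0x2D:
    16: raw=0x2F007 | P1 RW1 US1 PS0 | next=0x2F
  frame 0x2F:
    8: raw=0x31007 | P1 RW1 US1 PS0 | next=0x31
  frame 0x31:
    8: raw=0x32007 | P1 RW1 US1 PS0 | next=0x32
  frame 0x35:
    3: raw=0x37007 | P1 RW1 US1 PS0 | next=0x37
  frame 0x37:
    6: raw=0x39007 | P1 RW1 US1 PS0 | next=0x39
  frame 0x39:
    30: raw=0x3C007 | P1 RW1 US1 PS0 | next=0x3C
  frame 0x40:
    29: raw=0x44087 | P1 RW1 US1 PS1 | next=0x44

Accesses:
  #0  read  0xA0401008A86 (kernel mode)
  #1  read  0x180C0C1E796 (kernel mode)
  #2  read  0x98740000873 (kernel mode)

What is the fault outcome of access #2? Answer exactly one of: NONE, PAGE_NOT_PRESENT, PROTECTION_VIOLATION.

Per-access translation:
#0 VA=0xA0401008A86 (r,kernel):
  L0 @0x2B[20] → 0x2D007  P=1,RW=1,US=1,PS=0
  L1 @0x2D[16] → 0x2F007  P=1,RW=1,US=1,PS=0
  L2 @0x2F[8] → 0x31007  P=1,RW=1,US=1,PS=0
  L3 @0x31[8] → 0x32007  P=1,RW=1,US=1,PS=0
  ✓ 0x32A86  — 4 lookups
#1 VA=0x180C0C1E796 (r,kernel):
  L0 @0x2B[3] → 0x35007  P=1,RW=1,US=1,PS=0
  L1 @0x35[3] → 0x37007  P=1,RW=1,US=1,PS=0
  L2 @0x37[6] → 0x39007  P=1,RW=1,US=1,PS=0
  L3 @0x39[30] → 0x3C007  P=1,RW=1,US=1,PS=0
  ✓ 0x3C796  — 4 lookups
#2 VA=0x98740000873 (r,kernel):
  L0 @0x2B[19] → 0x40007  P=1,RW=1,US=1,PS=0
  L1 @0x40[29] → 0x44087  P=1,RW=1,US=1,PS=1
  ✓ 0x44873 (huge @L1)  — 2 lookups

Access #2 fault: NONE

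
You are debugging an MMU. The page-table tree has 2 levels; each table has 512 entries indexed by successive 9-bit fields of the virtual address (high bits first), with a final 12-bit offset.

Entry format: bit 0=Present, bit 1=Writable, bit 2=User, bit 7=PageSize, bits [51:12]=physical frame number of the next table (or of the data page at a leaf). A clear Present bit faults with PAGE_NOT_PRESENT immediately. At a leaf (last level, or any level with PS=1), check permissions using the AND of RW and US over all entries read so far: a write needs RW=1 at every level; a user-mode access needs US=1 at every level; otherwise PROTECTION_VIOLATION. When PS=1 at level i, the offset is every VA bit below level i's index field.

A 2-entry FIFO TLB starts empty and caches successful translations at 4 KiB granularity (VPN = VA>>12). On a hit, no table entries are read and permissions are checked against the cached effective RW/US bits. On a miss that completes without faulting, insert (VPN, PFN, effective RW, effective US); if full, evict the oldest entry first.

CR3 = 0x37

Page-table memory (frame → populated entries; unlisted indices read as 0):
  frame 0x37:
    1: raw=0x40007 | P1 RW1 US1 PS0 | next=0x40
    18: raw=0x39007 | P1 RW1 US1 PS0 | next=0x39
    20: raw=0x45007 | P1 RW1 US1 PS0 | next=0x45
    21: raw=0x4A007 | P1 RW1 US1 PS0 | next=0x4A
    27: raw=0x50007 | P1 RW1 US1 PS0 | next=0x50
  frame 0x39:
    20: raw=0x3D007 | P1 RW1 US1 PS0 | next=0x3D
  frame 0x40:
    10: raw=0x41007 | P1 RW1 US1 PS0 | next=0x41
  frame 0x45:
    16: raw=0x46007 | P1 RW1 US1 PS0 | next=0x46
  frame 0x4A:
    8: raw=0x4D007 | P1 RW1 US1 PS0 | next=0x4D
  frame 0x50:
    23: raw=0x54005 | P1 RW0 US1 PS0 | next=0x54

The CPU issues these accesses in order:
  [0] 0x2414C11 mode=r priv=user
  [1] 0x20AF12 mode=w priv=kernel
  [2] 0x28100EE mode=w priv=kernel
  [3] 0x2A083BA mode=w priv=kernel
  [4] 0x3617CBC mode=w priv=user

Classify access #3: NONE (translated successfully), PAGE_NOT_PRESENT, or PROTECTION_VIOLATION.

Per-access translation:
#0 VA=0x2414C11 (r,user):
  [0] read 0x37 idx=18: raw=0x39007 flags P=1 W=1 U=1 S=0
  [1] read 0x39 idx=20: raw=0x3D007 flags P=1 W=1 U=1 S=0
  ✓ 0x3DC11  — 2 lookups
#1 VA=0x20AF12 (w,kernel):
  [0] read 0x37 idx=1: raw=0x40007 flags P=1 W=1 U=1 S=0
  [1] read 0x40 idx=10: raw=0x41007 flags P=1 W=1 U=1 S=0
  ✓ 0x41F12  — 2 lookups
#2 VA=0x28100EE (w,kernel):
  [0] read 0x37 idx=20: raw=0x45007 flags P=1 W=1 U=1 S=0
  [1] read 0x45 idx=16: raw=0x46007 flags P=1 W=1 U=1 S=0
  ✓ 0x460EE  — 2 lookups
#3 VA=0x2A083BA (w,kernel):
  [0] read 0x37 idx=21: raw=0x4A007 flags P=1 W=1 U=1 S=0
  [1] read 0x4A idx=8: raw=0x4D007 flags P=1 W=1 U=1 S=0
  ✓ 0x4D3BA  — 2 lookups
#4 VA=0x3617CBC (w,user):
  [0] read 0x37 idx=27: raw=0x50007 flags P=1 W=1 U=1 S=0
  [1] read 0x50 idx=23: raw=0x54005 flags P=1 W=0 U=1 S=0
  → PROTECTION_VIOLATION  (2 entries read)

Access #3 fault: NONE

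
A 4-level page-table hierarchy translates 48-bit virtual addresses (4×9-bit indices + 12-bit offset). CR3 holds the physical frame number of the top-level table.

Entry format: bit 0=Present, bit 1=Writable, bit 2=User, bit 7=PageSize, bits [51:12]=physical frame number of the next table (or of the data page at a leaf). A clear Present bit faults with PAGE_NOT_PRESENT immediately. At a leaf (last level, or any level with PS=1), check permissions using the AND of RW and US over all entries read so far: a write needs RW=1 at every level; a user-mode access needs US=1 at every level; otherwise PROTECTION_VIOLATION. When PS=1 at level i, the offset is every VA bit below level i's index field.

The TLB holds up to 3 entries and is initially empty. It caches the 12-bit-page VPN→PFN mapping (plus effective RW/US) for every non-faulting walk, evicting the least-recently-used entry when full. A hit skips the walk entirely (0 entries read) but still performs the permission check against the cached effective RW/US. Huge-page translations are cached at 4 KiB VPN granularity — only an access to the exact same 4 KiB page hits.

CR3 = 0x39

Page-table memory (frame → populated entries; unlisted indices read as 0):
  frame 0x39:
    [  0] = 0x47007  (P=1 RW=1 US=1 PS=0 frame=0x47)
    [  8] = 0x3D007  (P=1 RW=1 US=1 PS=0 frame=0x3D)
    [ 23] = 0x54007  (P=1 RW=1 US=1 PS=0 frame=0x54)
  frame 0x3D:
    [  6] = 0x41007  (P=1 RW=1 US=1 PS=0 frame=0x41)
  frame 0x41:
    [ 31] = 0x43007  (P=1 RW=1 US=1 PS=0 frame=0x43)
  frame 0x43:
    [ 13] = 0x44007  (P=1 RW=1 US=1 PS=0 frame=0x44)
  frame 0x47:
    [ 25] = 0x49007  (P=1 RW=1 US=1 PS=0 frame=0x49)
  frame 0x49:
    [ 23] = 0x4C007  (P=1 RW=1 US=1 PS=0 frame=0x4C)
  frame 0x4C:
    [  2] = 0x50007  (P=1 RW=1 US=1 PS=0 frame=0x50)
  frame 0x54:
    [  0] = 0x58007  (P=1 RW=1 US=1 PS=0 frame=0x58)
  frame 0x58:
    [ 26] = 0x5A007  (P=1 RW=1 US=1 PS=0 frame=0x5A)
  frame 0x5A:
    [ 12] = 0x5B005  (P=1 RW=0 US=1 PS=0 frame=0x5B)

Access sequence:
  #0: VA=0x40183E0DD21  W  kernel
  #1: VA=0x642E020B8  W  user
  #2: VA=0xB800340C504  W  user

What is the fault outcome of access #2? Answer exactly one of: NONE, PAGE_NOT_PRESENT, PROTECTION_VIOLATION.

Trace:
#0 VA=0x40183E0DD21 (w,kernel):
  lvl0: tbl 0x39, slot 8 ⇒ 0x3D007 (P1/RW1/US1/PS0)
  lvl1: tbl 0x3D, slot 6 ⇒ 0x41007 (P1/RW1/US1/PS0)
  lvl2: tbl 0x41, slot 31 ⇒ 0x43007 (P1/RW1/US1/PS0)
  lvl3: tbl 0x43, slot 13 ⇒ 0x44007 (P1/RW1/US1/PS0)
  → PA=0x44D21  (4 entries read)
#1 VA=0x642E020B8 (w,user):
  lvl0: tbl 0x39, slot 0 ⇒ 0x47007 (P1/RW1/US1/PS0)
  lvl1: tbl 0x47, slot 25 ⇒ 0x49007 (P1/RW1/US1/PS0)
  lvl2: tbl 0x49, slot 23 ⇒ 0x4C007 (P1/RW1/US1/PS0)
  lvl3: tbl 0x4C, slot 2 ⇒ 0x50007 (P1/RW1/US1/PS0)
  → PA=0x500B8  (4 entries read)
#2 VA=0xB800340C504 (w,user):
  lvl0: tbl 0x39, slot 23 ⇒ 0x54007 (P1/RW1/US1/PS0)
  lvl1: tbl 0x54, slot 0 ⇒ 0x58007 (P1/RW1/US1/PS0)
  lvl2: tbl 0x58, slot 26 ⇒ 0x5A007 (P1/RW1/US1/PS0)
  lvl3: tbl 0x5A, slot 12 ⇒ 0x5B005 (P1/RW0/US1/PS0)
  ✗ PROTECTION_VIOLATION  [4 reads]

Access #2 fault: PROTECTION_VIOLATION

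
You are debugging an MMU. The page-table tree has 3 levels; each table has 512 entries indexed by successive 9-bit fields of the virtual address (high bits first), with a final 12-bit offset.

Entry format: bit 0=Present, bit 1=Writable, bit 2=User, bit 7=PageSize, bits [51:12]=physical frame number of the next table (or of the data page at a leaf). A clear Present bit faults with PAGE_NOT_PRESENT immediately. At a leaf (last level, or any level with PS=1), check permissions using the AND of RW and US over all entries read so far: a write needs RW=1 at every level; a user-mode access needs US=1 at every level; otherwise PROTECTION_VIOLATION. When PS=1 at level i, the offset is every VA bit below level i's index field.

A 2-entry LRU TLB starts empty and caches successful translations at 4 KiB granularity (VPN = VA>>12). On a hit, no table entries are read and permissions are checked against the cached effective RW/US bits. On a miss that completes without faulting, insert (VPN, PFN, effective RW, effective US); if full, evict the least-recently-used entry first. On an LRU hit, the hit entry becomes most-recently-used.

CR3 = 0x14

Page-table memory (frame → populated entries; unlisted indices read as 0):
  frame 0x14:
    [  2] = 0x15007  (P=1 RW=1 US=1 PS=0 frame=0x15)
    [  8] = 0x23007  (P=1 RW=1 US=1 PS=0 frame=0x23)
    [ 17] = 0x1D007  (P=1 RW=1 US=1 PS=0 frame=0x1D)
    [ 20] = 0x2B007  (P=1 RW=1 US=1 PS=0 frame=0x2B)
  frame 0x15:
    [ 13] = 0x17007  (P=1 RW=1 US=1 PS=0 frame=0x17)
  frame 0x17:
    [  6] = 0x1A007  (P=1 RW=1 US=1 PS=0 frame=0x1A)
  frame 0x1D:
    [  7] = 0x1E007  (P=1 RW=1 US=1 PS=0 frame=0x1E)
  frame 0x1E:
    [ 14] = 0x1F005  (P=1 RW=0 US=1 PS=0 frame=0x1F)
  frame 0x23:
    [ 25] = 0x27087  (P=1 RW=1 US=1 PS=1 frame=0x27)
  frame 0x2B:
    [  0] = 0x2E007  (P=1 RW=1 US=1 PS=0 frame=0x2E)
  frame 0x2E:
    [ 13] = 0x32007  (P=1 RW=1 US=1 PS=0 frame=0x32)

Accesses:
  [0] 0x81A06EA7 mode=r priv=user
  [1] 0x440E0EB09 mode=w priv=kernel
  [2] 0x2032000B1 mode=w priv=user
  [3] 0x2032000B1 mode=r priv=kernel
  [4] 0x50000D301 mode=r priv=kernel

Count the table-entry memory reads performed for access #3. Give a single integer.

Per-access translation:
#0 VA=0x81A06EA7 (r,user):
  L0 @0x14[2] → 0x15007  P=1,RW=1,US=1,PS=0
  L1 @0x15[13] → 0x17007  P=1,RW=1,US=1,PS=0
  L2 @0x17[6] → 0x1A007  P=1,RW=1,US=1,PS=0
  ✓ 0x1AEA7  — 3 lookups
#1 VA=0x440E0EB09 (w,kernel):
  L0 @0x14[17] → 0x1D007  P=1,RW=1,US=1,PS=0
  L1 @0x1D[7] → 0x1E007  P=1,RW=1,US=1,PS=0
  L2 @0x1E[14] → 0x1F005  P=1,RW=0,US=1,PS=0
  → PROTECTION_VIOLATION  (3 entries read)
#2 VA=0x2032000B1 (w,user):
  L0 @0x14[8] → 0x23007  P=1,RW=1,US=1,PS=0
  L1 @0x23[25] → 0x27087  P=1,RW=1,US=1,PS=1
  ✓ 0x270B1 (huge @L1)  — 2 lookups
#3 VA=0x2032000B1 (r,kernel):
  TLB hit vpn=0x203200 → PA=0x270B1
#4 VA=0x50000D301 (r,kernel):
  L0 @0x14[20] → 0x2B007  P=1,RW=1,US=1,PS=0
  L1 @0x2B[0] → 0x2E007  P=1,RW=1,US=1,PS=0
  L2 @0x2E[13] → 0x32007  P=1,RW=1,US=1,PS=0
  ✓ 0x32301  — 3 lookups

Entries read for #3: 0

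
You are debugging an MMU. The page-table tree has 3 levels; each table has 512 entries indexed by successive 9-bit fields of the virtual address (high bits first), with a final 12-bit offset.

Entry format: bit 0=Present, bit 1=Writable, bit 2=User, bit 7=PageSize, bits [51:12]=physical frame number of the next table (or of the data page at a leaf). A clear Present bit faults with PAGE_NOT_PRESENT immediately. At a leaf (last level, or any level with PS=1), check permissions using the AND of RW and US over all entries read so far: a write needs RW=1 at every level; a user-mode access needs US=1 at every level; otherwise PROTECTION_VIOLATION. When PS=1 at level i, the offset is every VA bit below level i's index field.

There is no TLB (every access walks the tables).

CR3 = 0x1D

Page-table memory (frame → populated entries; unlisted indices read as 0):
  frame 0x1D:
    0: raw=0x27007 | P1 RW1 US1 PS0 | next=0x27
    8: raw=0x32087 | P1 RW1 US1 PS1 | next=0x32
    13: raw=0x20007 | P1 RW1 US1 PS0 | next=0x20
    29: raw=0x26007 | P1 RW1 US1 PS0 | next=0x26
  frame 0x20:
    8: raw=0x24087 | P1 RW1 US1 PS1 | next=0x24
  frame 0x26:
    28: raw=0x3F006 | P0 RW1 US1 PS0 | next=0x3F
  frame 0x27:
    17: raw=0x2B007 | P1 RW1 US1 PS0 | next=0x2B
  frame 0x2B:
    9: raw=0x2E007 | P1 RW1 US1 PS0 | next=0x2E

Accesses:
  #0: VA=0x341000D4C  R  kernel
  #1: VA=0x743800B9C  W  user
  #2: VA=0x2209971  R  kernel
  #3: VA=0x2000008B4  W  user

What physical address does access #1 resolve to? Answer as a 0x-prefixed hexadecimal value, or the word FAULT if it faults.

Per-access translation:
#0 VA=0x341000D4C (r,kernel):
  L0 @0x1D[13] → 0x20007  P=1,RW=1,US=1,PS=0
  L1 @0x20[8] → 0x24087  P=1,RW=1,US=1,PS=1
  ✓ 0x24D4C (huge @L1)  — 2 lookups
#1 VA=0x743800B9C (w,user):
  L0 @0x1D[29] → 0x26007  P=1,RW=1,US=1,PS=0
  L1 @0x26[28] → 0x3F006  P=0,RW=1,US=1,PS=0
  ✗ PAGE_NOT_PRESENT  [2 reads]
#2 VA=0x2209971 (r,kernel):
  L0 @0x1D[0] → 0x27007  P=1,RW=1,US=1,PS=0
  L1 @0x27[17] → 0x2B007  P=1,RW=1,US=1,PS=0
  L2 @0x2B[9] → 0x2E007  P=1,RW=1,US=1,PS=0
  ✓ 0x2E971  — 3 lookups
#3 VA=0x2000008B4 (w,user):
  L0 @0x1D[8] → 0x32087  P=1,RW=1,US=1,PS=1
  ✓ 0x328B4 (huge @L0)  — 1 lookups

Access #1 PA: FAULT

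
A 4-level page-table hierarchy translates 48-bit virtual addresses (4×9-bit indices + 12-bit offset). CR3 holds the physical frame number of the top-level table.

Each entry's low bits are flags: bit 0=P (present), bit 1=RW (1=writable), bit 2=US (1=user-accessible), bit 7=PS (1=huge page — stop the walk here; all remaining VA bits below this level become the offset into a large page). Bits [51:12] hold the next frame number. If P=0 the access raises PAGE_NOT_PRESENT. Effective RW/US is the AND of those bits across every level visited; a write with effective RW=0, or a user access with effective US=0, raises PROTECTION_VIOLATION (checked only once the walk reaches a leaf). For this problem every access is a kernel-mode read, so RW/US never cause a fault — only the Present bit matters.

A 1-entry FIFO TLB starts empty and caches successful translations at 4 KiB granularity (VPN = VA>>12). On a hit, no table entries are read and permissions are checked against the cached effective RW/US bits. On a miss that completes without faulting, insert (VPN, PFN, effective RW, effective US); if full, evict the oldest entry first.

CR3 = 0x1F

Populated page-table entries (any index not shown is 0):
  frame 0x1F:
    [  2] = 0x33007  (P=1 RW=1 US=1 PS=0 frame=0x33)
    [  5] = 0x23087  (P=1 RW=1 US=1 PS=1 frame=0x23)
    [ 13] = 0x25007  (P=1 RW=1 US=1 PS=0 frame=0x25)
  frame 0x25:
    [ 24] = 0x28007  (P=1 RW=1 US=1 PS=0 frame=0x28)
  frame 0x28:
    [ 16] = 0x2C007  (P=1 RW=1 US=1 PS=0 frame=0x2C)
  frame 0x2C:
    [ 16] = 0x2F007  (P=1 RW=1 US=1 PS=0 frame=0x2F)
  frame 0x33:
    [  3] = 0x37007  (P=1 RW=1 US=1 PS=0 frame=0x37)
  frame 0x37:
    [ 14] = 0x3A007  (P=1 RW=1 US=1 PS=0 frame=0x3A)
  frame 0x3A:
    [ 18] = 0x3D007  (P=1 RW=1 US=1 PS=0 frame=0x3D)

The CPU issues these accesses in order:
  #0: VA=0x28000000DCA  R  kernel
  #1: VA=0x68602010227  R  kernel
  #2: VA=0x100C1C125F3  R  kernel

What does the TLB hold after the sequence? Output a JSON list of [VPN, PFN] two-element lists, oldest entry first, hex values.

Trace:
#0 VA=0x28000000DCA (r,kernel):
  L0: frame=0x1F idx=5 entry=0x23087 [P=1 RW=1 US=1 PS=1]
  ⇒ phys 0x23DCA (huge @L0)  [1 reads]
#1 VA=0x68602010227 (r,kernel):
  L0: frame=0x1F idx=13 entry=0x25007 [P=1 RW=1 US=1 PS=0]
  L1: frame=0x25 idx=24 entry=0x28007 [P=1 RW=1 US=1 PS=0]
  L2: frame=0x28 idx=16 entry=0x2C007 [P=1 RW=1 US=1 PS=0]
  L3: frame=0x2C idx=16 entry=0x2F007 [P=1 RW=1 US=1 PS=0]
  ⇒ phys 0x2F227  [4 reads]
#2 VA=0x100C1C125F3 (r,kernel):
  L0: frame=0x1F idx=2 entry=0x33007 [P=1 RW=1 US=1 PS=0]
  L1: frame=0x33 idx=3 entry=0x37007 [P=1 RW=1 US=1 PS=0]
  L2: frame=0x37 idx=14 entry=0x3A007 [P=1 RW=1 US=1 PS=0]
  L3: frame=0x3A idx=18 entry=0x3D007 [P=1 RW=1 US=1 PS=0]
  ⇒ phys 0x3D5F3  [4 reads]

TLB: [["0x100C1C12", "0x3D"]]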